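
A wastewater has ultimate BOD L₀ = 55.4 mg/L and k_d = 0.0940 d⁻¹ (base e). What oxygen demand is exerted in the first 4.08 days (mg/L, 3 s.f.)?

y ≈ 17.6 mg/L

y_t = L₀(1 − e^(−k_d t)) = 55.4 × (1 − e^(−0.0940×4.08))
= 55.4 × (1 − 0.6815) = 55.4 × 0.3185 = 17.65 mg/L.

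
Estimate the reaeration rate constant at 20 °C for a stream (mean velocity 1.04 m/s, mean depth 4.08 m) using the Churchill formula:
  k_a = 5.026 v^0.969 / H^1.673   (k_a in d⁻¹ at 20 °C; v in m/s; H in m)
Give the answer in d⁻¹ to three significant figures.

k_a = 5.026 × 1.04^0.969 / 4.08^1.673 = 5.026 × 1.039 / 10.51 = 0.4967 d⁻¹.

k_a ≈ 0.497 d⁻¹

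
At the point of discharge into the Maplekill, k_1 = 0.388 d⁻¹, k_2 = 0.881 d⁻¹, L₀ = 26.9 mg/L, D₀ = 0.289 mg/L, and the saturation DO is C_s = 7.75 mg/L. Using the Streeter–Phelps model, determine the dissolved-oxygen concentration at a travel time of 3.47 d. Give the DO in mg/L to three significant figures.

DO ≈ 3.22 mg/L

k_1 L₀/(k_2−k_1) = 0.388×26.9/(0.881−0.388) = 10.44/0.4930 = 21.17 mg/L.
e^(−k_1 t) = e^(−0.388×3.470) = 0.2602; e^(−k_2 t) = e^(−0.881×3.470) = 0.04703.
D = 21.17 × (0.2602 − 0.04703) + 0.289 × 0.04703 = 4.513 + 0.01359 = 4.526 mg/L.
DO = C_s − D = 7.75 − 4.526 = 3.224 mg/L.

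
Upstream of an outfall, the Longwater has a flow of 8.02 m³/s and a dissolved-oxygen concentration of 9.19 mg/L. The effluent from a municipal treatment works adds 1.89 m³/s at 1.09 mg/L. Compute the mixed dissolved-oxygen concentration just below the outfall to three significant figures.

Flow-weighted mixing: C = (Q_r C_r + Q_w C_w)/(Q_r + Q_w)
= (8.02×9.19 + 1.89×1.09)/(8.02 + 1.89) = 75.76/9.910 = 7.645 mg/L.

7.65 mg/L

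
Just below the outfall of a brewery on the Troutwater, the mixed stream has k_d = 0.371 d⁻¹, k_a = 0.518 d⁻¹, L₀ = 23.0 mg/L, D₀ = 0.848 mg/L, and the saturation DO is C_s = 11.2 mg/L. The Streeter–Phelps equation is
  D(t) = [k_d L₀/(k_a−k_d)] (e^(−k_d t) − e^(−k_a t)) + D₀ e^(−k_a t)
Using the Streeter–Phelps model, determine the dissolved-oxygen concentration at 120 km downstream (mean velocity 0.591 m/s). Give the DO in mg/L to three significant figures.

Travel time t = x/v = 120 km / (0.591 m/s) = 120000 m / 0.591 m/s = 203000 s = 2.350 d.
k_d L₀/(k_a−k_d) = 0.371×23.0/(0.518−0.371) = 8.533/0.1470 = 58.05 mg/L.
e^(−k_d t) = e^(−0.371×2.350) = 0.4182; e^(−k_a t) = e^(−0.518×2.350) = 0.2960.
D = 58.05 × (0.4182 − 0.2960) + 0.848 × 0.2960 = 7.090 + 0.2510 = 7.341 mg/L.
DO = C_s − D = 11.2 − 7.341 = 3.859 mg/L.

DO ≈ 3.86 mg/L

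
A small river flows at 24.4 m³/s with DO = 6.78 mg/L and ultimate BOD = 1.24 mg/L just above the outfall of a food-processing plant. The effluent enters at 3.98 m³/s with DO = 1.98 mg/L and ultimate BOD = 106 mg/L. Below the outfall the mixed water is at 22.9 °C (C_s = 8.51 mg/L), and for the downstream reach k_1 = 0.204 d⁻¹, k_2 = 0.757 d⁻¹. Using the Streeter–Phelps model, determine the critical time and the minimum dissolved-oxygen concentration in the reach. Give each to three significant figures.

Mixed DO = (24.4×6.78 + 3.98×1.98)/(24.4+3.98) = 173.3/28.38 = 6.107 mg/L.
Mixed L₀ = (24.4×1.24 + 3.98×106)/(28.38) = 452.1/28.38 = 15.93 mg/L.
Initial deficit D₀ = C_s − DO₀ = 8.51 − 6.107 = 2.403 mg/L.
t_c = (1/0.5530) ln[(0.757/0.204)(1 − 2.403×0.5530/(0.204×15.93))] = 1.808 × ln(2.193) = 1.420 d.
D_c = (0.204/0.757) × 15.93 × e^(−0.204×1.420) = 0.2695 × 15.93 × 0.7484 = 3.213 mg/L.
Minimum DO = 8.51 − 3.213 = 5.297 mg/L.

t_c ≈ 1.42 d; minimum DO ≈ 5.30 mg/L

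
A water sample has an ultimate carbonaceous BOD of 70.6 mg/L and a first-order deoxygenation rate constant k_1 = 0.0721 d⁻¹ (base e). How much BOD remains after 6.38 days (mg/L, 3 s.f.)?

L ≈ 44.6 mg/L

L_t = L₀ e^(−k_1 t) = 70.6 × e^(−0.0721×6.38) = 70.6 × 0.6313 = 44.57 mg/L.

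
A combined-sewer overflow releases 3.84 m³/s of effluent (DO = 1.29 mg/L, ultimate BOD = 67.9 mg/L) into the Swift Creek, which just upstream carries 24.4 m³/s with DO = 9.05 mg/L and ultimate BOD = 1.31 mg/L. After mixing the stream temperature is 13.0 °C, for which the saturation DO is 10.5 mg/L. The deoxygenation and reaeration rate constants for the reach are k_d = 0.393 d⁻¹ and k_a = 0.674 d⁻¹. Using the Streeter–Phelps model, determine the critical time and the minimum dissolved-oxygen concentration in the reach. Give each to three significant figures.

t_c ≈ 1.24 d; minimum DO ≈ 6.79 mg/L

Mixed DO = (24.4×9.05 + 3.84×1.29)/(24.4+3.84) = 225.8/28.24 = 7.995 mg/L.
Mixed L₀ = (24.4×1.31 + 3.84×67.9)/(28.24) = 292.7/28.24 = 10.36 mg/L.
Initial deficit D₀ = C_s − DO₀ = 10.5 − 7.995 = 2.505 mg/L.
t_c = (1/0.2810) ln[(0.674/0.393)(1 − 2.505×0.2810/(0.393×10.36))] = 3.559 × ln(1.419) = 1.244 d.
D_c = (0.393/0.674) × 10.36 × e^(−0.393×1.244) = 0.5831 × 10.36 × 0.6132 = 3.706 mg/L.
Minimum DO = 10.5 − 3.706 = 6.794 mg/L.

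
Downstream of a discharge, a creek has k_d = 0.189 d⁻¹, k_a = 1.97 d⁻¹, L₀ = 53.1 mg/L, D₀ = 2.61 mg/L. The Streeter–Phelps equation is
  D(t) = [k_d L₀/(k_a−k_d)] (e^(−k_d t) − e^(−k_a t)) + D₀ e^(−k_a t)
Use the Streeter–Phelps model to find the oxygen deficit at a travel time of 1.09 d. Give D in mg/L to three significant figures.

k_d L₀/(k_a−k_d) = 0.189×53.1/(1.97−0.189) = 10.04/1.781 = 5.635 mg/L.
e^(−k_d t) = e^(−0.189×1.090) = 0.8138; e^(−k_a t) = e^(−1.97×1.090) = 0.1168.
D = 5.635 × (0.8138 − 0.1168) + 2.61 × 0.1168 = 3.928 + 0.3048 = 4.233 mg/L.

D ≈ 4.23 mg/L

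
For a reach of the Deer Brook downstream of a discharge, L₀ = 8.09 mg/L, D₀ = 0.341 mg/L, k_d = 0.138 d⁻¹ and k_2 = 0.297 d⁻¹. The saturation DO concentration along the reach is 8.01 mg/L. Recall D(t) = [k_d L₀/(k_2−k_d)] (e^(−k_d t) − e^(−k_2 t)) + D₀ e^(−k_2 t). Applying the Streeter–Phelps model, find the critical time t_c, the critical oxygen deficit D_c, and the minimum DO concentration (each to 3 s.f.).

t_c = [1/(k_2−k_d)] ln[(k_2/k_d)(1 − D₀(k_2−k_d)/(k_d L₀))]
= [1/(0.297−0.138)] ln[(0.297/0.138)(1 − 0.341×0.1590/(0.138×8.09))]
= (1/0.1590) ln[2.152 × 0.9514] = 6.289 × ln(2.048) = 6.289 × 0.7167 = 4.508 d.
D_c = (k_d/k_2) L₀ e^(−k_d t_c) = (0.138/0.297) × 8.09 × e^(−0.138×4.508) = 0.4646 × 8.09 × 0.5368 = 2.018 mg/L.
Minimum DO = C_s − D_c = 8.01 − 2.018 = 5.992 mg/L.

t_c ≈ 4.51 d; D_c ≈ 2.02 mg/L; min DO ≈ 5.99 mg/L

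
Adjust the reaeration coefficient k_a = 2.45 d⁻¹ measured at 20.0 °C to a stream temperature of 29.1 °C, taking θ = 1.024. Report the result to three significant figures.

k_a ≈ 3.04 d⁻¹

k_a(T₂) = k_a(T₁) · θ^(T₂−T₁) = 2.45 × 1.024^(29.1−20.0)
= 2.45 × 1.024^9.10 = 2.45 × 1.241 = 3.040 d⁻¹.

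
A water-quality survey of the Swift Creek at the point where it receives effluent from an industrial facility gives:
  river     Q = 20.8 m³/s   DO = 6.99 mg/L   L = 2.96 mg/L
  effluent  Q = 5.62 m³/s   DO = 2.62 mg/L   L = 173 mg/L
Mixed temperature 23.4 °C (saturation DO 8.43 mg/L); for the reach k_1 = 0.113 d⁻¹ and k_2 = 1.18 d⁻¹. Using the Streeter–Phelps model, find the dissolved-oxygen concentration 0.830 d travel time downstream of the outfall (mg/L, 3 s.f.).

Mixed DO = (20.8×6.99 + 5.62×2.62)/(20.8+5.62) = 160.1/26.42 = 6.060 mg/L.
Mixed L₀ = (20.8×2.96 + 5.62×173)/(26.42) = 1034/26.42 = 39.13 mg/L.
Initial deficit D₀ = C_s − DO₀ = 8.43 − 6.060 = 2.370 mg/L.
D(0.830) = [0.113×39.13/(1.18−0.113)](e^(−0.113×0.830) − e^(−1.18×0.830)) + 2.370 e^(−1.18×0.830)
= 4.144 × (0.9105 − 0.3755) + 2.370 × 0.3755 = 3.107 mg/L.
DO = 8.43 − 3.107 = 5.323 mg/L.

DO ≈ 5.32 mg/L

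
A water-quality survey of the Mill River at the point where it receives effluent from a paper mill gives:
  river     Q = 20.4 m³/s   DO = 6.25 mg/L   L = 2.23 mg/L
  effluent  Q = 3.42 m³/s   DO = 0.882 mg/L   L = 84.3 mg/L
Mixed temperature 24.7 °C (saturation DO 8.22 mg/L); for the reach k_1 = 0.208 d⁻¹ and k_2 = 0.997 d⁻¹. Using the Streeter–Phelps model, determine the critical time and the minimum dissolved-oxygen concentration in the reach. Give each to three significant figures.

Mixed DO = (20.4×6.25 + 3.42×0.882)/(20.4+3.42) = 130.5/23.82 = 5.479 mg/L.
Mixed L₀ = (20.4×2.23 + 3.42×84.3)/(23.82) = 333.8/23.82 = 14.01 mg/L.
Initial deficit D₀ = C_s − DO₀ = 8.22 − 5.479 = 2.741 mg/L.
t_c = (1/0.7890) ln[(0.997/0.208)(1 − 2.741×0.7890/(0.208×14.01))] = 1.267 × ln(1.237) = 0.2698 d.
D_c = (0.208/0.997) × 14.01 × e^(−0.208×0.2698) = 0.2086 × 14.01 × 0.9454 = 2.764 mg/L.
Minimum DO = 8.22 − 2.764 = 5.456 mg/L.

t_c ≈ 0.270 d; minimum DO ≈ 5.46 mg/L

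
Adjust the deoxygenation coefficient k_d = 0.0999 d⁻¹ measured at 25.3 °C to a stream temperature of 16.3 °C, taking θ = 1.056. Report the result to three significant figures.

k_d ≈ 0.0612 d⁻¹

k_d(T₂) = k_d(T₁) · θ^(T₂−T₁) = 0.0999 × 1.056^(16.3−25.3)
= 0.0999 × 1.056^-9.00 = 0.0999 × 0.6124 = 0.06118 d⁻¹.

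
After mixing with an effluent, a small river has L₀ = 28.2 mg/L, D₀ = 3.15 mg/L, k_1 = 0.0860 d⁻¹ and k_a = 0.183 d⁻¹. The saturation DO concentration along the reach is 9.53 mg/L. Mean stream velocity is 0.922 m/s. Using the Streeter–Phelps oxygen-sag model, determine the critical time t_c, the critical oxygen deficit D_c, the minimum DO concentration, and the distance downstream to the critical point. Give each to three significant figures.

t_c = [1/(k_a−k_1)] ln[(k_a/k_1)(1 − D₀(k_a−k_1)/(k_1 L₀))]
= [1/(0.183−0.0860)] ln[(0.183/0.0860)(1 − 3.15×0.09700/(0.0860×28.2))]
= (1/0.09700) ln[2.128 × 0.8740] = 10.31 × ln(1.860) = 10.31 × 0.6205 = 6.397 d.
L(t_c) = L₀ e^(−k_1 t_c) = 28.2 × 0.5769 = 16.27 mg/L, and at the critical point k_a D_c = k_1 L, so D_c = (0.0860/0.183) × 16.27 = 7.645 mg/L.
Minimum DO = C_s − D_c = 9.53 − 7.645 = 1.885 mg/L.
x_c = v t_c = 0.922 m/s × 6.397 d × 86400 s/d = 509600 m ≈ 510 km.

t_c ≈ 6.40 d; D_c ≈ 7.65 mg/L; min DO ≈ 1.88 mg/L; x_c ≈ 510 km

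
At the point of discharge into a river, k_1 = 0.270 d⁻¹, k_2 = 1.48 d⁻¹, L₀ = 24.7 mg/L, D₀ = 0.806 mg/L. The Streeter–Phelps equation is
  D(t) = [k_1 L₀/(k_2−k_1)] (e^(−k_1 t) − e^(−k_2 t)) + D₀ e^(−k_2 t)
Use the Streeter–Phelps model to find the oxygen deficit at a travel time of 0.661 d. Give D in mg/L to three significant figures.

k_1 L₀/(k_2−k_1) = 0.270×24.7/(1.48−0.270) = 6.669/1.210 = 5.512 mg/L.
e^(−k_1 t) = e^(−0.270×0.6610) = 0.8365; e^(−k_2 t) = e^(−1.48×0.6610) = 0.3760.
D = 5.512 × (0.8365 − 0.3760) + 0.806 × 0.3760 = 2.539 + 0.3030 = 2.842 mg/L.

D ≈ 2.84 mg/L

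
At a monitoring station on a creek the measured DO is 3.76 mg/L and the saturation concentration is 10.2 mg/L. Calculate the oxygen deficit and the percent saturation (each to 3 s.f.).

D = C_s − C = 10.2 − 3.76 = 6.44 mg/L.
% saturation = 3.76/10.2 × 100 = 36.9 %.

D ≈ 6.44 mg/L; 36.9 % saturation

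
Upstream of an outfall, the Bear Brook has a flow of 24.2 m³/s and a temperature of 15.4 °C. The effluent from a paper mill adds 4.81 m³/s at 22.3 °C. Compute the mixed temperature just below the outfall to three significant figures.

Flow-weighted mixing: C = (Q_r C_r + Q_w C_w)/(Q_r + Q_w)
= (24.2×15.4 + 4.81×22.3)/(24.2 + 4.81) = 479.9/29.01 = 16.54 °C.

16.5 °C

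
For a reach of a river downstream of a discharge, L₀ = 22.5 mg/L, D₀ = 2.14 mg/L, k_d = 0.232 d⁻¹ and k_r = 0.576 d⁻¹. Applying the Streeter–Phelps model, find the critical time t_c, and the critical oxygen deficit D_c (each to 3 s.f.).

With k_r/k_d = 2.483 and 1 − D₀(k_r−k_d)/(k_d L₀) = 0.8590,
t_c = ln(2.483 × 0.8590) / (0.576 − 0.232) = ln(2.133) / 0.3440 = 0.7574/0.3440 = 2.202 d.
L(t_c) = L₀ e^(−k_d t_c) = 22.5 × 0.6000 = 13.50 mg/L, and at the critical point k_r D_c = k_d L, so D_c = (0.232/0.576) × 13.50 = 5.438 mg/L.

t_c ≈ 2.20 d; D_c ≈ 5.44 mg/L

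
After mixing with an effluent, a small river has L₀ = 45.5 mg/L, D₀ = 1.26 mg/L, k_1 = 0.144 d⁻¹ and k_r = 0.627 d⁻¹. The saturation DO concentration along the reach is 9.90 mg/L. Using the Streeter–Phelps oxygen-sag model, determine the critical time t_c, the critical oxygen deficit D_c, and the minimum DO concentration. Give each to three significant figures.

With k_r/k_1 = 4.354 and 1 − D₀(k_r−k_1)/(k_1 L₀) = 0.9071,
t_c = ln(4.354 × 0.9071) / (0.627 − 0.144) = ln(3.950) / 0.4830 = 1.374/0.4830 = 2.844 d.
L(t_c) = L₀ e^(−k_1 t_c) = 45.5 × 0.6640 = 30.21 mg/L, and at the critical point k_r D_c = k_1 L, so D_c = (0.144/0.627) × 30.21 = 6.938 mg/L.
Minimum DO = C_s − D_c = 9.90 − 6.938 = 2.962 mg/L.

t_c ≈ 2.84 d; D_c ≈ 6.94 mg/L; min DO ≈ 2.96 mg/L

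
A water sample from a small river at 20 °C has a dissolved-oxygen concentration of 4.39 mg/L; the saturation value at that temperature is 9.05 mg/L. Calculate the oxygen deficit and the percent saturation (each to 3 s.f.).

D = C_s − C = 9.05 − 4.39 = 4.66 mg/L.
% saturation = 4.39/9.05 × 100 = 48.5 %.

D ≈ 4.66 mg/L; 48.5 % saturation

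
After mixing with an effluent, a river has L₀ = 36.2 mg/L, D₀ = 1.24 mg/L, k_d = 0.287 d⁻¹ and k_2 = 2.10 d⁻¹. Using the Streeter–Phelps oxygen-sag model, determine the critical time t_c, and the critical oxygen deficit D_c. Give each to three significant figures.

t_c = [1/(k_2−k_d)] ln[(k_2/k_d)(1 − D₀(k_2−k_d)/(k_d L₀))]
= [1/(2.10−0.287)] ln[(2.10/0.287)(1 − 1.24×1.813/(0.287×36.2))]
= (1/1.813) ln[7.317 × 0.7836] = 0.5516 × ln(5.734) = 0.5516 × 1.746 = 0.9632 d.
L(t_c) = L₀ e^(−k_d t_c) = 36.2 × 0.7585 = 27.46 mg/L, and at the critical point k_2 D_c = k_d L, so D_c = (0.287/2.10) × 27.46 = 3.752 mg/L.

t_c ≈ 0.963 d; D_c ≈ 3.75 mg/L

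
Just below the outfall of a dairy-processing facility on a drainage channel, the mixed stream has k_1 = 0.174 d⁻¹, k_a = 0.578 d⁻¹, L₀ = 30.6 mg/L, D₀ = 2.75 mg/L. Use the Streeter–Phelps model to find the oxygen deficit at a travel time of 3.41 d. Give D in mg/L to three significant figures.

k_1 L₀/(k_a−k_1) = 0.174×30.6/(0.578−0.174) = 5.324/0.4040 = 13.18 mg/L.
e^(−k_1 t) = e^(−0.174×3.410) = 0.5525; e^(−k_a t) = e^(−0.578×3.410) = 0.1393.
D = 13.18 × (0.5525 − 0.1393) + 2.75 × 0.1393 = 5.445 + 0.3831 = 5.828 mg/L.

D ≈ 5.83 mg/L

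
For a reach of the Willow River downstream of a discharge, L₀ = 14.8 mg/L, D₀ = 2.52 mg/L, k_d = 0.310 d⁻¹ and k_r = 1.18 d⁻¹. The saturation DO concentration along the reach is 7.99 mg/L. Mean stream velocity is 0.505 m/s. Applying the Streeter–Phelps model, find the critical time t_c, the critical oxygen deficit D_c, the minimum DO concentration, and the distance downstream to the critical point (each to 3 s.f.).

With k_r/k_d = 3.806 and 1 − D₀(k_r−k_d)/(k_d L₀) = 0.5221,
t_c = ln(3.806 × 0.5221) / (1.18 − 0.310) = ln(1.988) / 0.8700 = 0.6869/0.8700 = 0.7895 d.
L(t_c) = L₀ e^(−k_d t_c) = 14.8 × 0.7829 = 11.59 mg/L, and at the critical point k_r D_c = k_d L, so D_c = (0.310/1.18) × 11.59 = 3.044 mg/L.
Minimum DO = C_s − D_c = 7.99 − 3.044 = 4.946 mg/L.
x_c = v t_c = 0.505 m/s × 0.7895 d × 86400 s/d = 34450 m ≈ 34.4 km.

t_c ≈ 0.790 d; D_c ≈ 3.04 mg/L; min DO ≈ 4.95 mg/L; x_c ≈ 34.4 km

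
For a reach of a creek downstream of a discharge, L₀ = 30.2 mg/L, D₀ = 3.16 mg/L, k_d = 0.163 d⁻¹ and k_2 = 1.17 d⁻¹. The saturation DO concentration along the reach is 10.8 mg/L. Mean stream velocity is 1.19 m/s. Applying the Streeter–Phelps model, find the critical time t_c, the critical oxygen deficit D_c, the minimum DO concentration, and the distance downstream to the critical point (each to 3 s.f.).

t_c ≈ 0.925 d; D_c ≈ 3.62 mg/L; min DO ≈ 7.18 mg/L; x_c ≈ 95.1 km

At the critical point dD/dt = 0, so k_d L₀ e^(−k_d t) = k_2 D. Substituting D(t) from the Streeter–Phelps equation and solving for t gives
t_c = ln[(k_2/k_d)(1 − D₀(k_2−k_d)/(k_d L₀))] / (k_2−k_d).
Here k_2−k_d = 1.007 d⁻¹ and 1 − D₀(k_2−k_d)/(k_d L₀) = 1 − 3.16×1.007/(0.163×30.2) = 0.3536, so
t_c = ln(7.178 × 0.3536) / 1.007 = 0.9313 / 1.007 = 0.9249 d.
D_c = (k_d/k_2) L₀ e^(−k_d t_c) = (0.163/1.17) × 30.2 × e^(−0.163×0.9249) = 0.1393 × 30.2 × 0.8601 = 3.619 mg/L.
Minimum DO = C_s − D_c = 10.8 − 3.619 = 7.181 mg/L.
x_c = v t_c = 1.19 m/s × 0.9249 d × 86400 s/d = 95090 m ≈ 95.1 km.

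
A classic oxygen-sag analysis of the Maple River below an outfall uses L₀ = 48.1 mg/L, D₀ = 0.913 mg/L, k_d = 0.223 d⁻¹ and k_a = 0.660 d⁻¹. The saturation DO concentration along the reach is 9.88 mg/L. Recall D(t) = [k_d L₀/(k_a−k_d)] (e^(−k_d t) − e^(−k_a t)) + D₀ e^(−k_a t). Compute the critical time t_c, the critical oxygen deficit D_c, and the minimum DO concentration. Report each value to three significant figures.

With k_a/k_d = 2.960 and 1 − D₀(k_a−k_d)/(k_d L₀) = 0.9628,
t_c = ln(2.960 × 0.9628) / (0.660 − 0.223) = ln(2.850) / 0.4370 = 1.047/0.4370 = 2.396 d.
D_c = (k_d/k_a) L₀ e^(−k_d t_c) = (0.223/0.660) × 48.1 × e^(−0.223×2.396) = 0.3379 × 48.1 × 0.5860 = 9.524 mg/L.
Minimum DO = C_s − D_c = 9.88 − 9.524 = 0.3557 mg/L.

t_c ≈ 2.40 d; D_c ≈ 9.52 mg/L; min DO ≈ 0.356 mg/L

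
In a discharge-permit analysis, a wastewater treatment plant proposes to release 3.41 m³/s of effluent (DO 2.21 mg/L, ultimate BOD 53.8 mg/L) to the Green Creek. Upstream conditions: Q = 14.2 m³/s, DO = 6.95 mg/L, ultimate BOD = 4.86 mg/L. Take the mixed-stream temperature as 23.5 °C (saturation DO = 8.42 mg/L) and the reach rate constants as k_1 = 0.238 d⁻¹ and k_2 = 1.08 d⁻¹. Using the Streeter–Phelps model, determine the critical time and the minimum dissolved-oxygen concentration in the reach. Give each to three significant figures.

Mixed DO = (14.2×6.95 + 3.41×2.21)/(14.2+3.41) = 106.2/17.61 = 6.032 mg/L.
Mixed L₀ = (14.2×4.86 + 3.41×53.8)/(17.61) = 252.5/17.61 = 14.34 mg/L.
Initial deficit D₀ = C_s − DO₀ = 8.42 − 6.032 = 2.388 mg/L.
t_c = (1/0.8420) ln[(1.08/0.238)(1 − 2.388×0.8420/(0.238×14.34))] = 1.188 × ln(1.864) = 0.7395 d.
D_c = (0.238/1.08) × 14.34 × e^(−0.238×0.7395) = 0.2204 × 14.34 × 0.8386 = 2.649 mg/L.
Minimum DO = 8.42 − 2.649 = 5.771 mg/L.

t_c ≈ 0.740 d; minimum DO ≈ 5.77 mg/L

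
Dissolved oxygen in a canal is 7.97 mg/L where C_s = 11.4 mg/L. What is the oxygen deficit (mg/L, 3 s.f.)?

D ≈ 3.43 mg/L

D = C_s − C = 11.4 − 7.97 = 3.43 mg/L.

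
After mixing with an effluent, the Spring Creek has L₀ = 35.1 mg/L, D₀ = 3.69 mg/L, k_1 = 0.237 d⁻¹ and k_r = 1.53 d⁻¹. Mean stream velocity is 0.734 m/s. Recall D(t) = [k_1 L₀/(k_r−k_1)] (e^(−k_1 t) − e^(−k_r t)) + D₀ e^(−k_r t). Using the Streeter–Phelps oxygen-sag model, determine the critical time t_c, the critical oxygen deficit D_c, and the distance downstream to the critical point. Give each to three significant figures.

t_c ≈ 0.783 d; D_c ≈ 4.52 mg/L; x_c ≈ 49.7 km

At the critical point dD/dt = 0, so k_1 L₀ e^(−k_1 t) = k_r D. Substituting D(t) from the Streeter–Phelps equation and solving for t gives
t_c = ln[(k_r/k_1)(1 − D₀(k_r−k_1)/(k_1 L₀))] / (k_r−k_1).
Here k_r−k_1 = 1.293 d⁻¹ and 1 − D₀(k_r−k_1)/(k_1 L₀) = 1 − 3.69×1.293/(0.237×35.1) = 0.4265, so
t_c = ln(6.456 × 0.4265) / 1.293 = 1.013 / 1.293 = 0.7832 d.
L(t_c) = L₀ e^(−k_1 t_c) = 35.1 × 0.8306 = 29.15 mg/L, and at the critical point k_r D_c = k_1 L, so D_c = (0.237/1.53) × 29.15 = 4.516 mg/L.
x_c = v t_c = 0.734 m/s × 0.7832 d × 86400 s/d = 49670 m ≈ 49.7 km.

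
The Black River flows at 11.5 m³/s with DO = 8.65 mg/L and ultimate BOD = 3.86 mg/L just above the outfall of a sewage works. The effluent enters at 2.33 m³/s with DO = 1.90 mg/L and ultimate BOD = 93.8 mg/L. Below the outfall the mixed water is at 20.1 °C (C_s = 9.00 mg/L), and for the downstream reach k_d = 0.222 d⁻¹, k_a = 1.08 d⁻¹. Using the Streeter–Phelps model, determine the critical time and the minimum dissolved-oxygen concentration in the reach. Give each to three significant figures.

t_c ≈ 1.42 d; minimum DO ≈ 6.15 mg/L

Mixed DO = (11.5×8.65 + 2.33×1.90)/(11.5+2.33) = 103.9/13.83 = 7.513 mg/L.
Mixed L₀ = (11.5×3.86 + 2.33×93.8)/(13.83) = 262.9/13.83 = 19.01 mg/L.
Initial deficit D₀ = C_s − DO₀ = 9.00 − 7.513 = 1.487 mg/L.
t_c = (1/0.8580) ln[(1.08/0.222)(1 − 1.487×0.8580/(0.222×19.01))] = 1.166 × ln(3.394) = 1.424 d.
D_c = (0.222/1.08) × 19.01 × e^(−0.222×1.424) = 0.2056 × 19.01 × 0.7289 = 2.849 mg/L.
Minimum DO = 9.00 − 2.849 = 6.151 mg/L.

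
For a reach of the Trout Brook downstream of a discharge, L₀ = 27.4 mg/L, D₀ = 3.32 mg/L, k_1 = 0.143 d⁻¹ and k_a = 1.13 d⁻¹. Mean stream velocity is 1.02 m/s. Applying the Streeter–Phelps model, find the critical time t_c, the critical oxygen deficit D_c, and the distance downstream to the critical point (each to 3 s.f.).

With k_a/k_1 = 7.902 and 1 − D₀(k_a−k_1)/(k_1 L₀) = 0.1637,
t_c = ln(7.902 × 0.1637) / (1.13 − 0.143) = ln(1.293) / 0.9870 = 0.2573/0.9870 = 0.2607 d.
L(t_c) = L₀ e^(−k_1 t_c) = 27.4 × 0.9634 = 26.40 mg/L, and at the critical point k_a D_c = k_1 L, so D_c = (0.143/1.13) × 26.40 = 3.341 mg/L.
x_c = v t_c = 1.02 m/s × 0.2607 d × 86400 s/d = 22980 m ≈ 23.0 km.

t_c ≈ 0.261 d; D_c ≈ 3.34 mg/L; x_c ≈ 23.0 km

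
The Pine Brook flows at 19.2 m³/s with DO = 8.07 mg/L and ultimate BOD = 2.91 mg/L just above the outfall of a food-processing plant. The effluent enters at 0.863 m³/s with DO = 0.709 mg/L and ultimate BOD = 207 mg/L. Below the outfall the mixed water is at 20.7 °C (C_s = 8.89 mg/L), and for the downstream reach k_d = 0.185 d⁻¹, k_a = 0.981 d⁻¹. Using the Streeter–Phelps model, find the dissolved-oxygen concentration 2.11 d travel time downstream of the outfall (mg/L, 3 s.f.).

Mixed DO = (19.2×8.07 + 0.863×0.709)/(19.2+0.863) = 155.6/20.06 = 7.753 mg/L.
Mixed L₀ = (19.2×2.91 + 0.863×207)/(20.06) = 234.5/20.06 = 11.69 mg/L.
Initial deficit D₀ = C_s − DO₀ = 8.89 − 7.753 = 1.137 mg/L.
D(2.11) = [0.185×11.69/(0.981−0.185)](e^(−0.185×2.11) − e^(−0.981×2.11)) + 1.137 e^(−0.981×2.11)
= 2.717 × (0.6768 − 0.1262) + 1.137 × 0.1262 = 1.639 mg/L.
DO = 8.89 − 1.639 = 7.251 mg/L.

DO ≈ 7.25 mg/L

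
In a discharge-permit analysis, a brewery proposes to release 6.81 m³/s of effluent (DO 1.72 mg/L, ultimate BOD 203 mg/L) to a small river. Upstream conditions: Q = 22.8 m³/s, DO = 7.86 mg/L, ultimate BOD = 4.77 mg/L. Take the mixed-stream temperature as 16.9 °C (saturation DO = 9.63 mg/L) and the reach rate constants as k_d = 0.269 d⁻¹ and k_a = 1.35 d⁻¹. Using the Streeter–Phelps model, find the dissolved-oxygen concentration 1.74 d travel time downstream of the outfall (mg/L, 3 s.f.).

Mixed DO = (22.8×7.86 + 6.81×1.72)/(22.8+6.81) = 190.9/29.61 = 6.448 mg/L.
Mixed L₀ = (22.8×4.77 + 6.81×203)/(29.61) = 1491/29.61 = 50.36 mg/L.
Initial deficit D₀ = C_s − DO₀ = 9.63 − 6.448 = 3.182 mg/L.
D(1.74) = [0.269×50.36/(1.35−0.269)](e^(−0.269×1.74) − e^(−1.35×1.74)) + 3.182 e^(−1.35×1.74)
= 12.53 × (0.6262 − 0.09546) + 3.182 × 0.09546 = 6.955 mg/L.
DO = 9.63 − 6.955 = 2.675 mg/L.

DO ≈ 2.67 mg/L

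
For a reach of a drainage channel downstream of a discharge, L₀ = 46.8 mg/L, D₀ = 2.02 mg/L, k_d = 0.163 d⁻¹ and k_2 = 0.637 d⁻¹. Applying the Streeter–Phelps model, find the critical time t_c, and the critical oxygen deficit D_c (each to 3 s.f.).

t_c = [1/(k_2−k_d)] ln[(k_2/k_d)(1 − D₀(k_2−k_d)/(k_d L₀))]
= [1/(0.637−0.163)] ln[(0.637/0.163)(1 − 2.02×0.4740/(0.163×46.8))]
= (1/0.4740) ln[3.908 × 0.8745] = 2.110 × ln(3.417) = 2.110 × 1.229 = 2.593 d.
L(t_c) = L₀ e^(−k_d t_c) = 46.8 × 0.6553 = 30.67 mg/L, and at the critical point k_2 D_c = k_d L, so D_c = (0.163/0.637) × 30.67 = 7.848 mg/L.

t_c ≈ 2.59 d; D_c ≈ 7.85 mg/L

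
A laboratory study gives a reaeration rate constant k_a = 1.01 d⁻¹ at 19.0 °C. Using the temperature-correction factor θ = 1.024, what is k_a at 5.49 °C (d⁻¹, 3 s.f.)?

k_a(T₂) = k_a(T₁) · θ^(T₂−T₁) = 1.01 × 1.024^(5.49−19.0)
= 1.01 × 1.024^-13.5 = 1.01 × 0.7259 = 0.7331 d⁻¹.

k_a ≈ 0.733 d⁻¹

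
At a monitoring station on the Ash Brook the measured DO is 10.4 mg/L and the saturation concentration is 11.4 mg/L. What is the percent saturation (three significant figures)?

91.2 % saturation

% saturation = C/C_s × 100 = 10.4/11.4 × 100 = 91.2 %.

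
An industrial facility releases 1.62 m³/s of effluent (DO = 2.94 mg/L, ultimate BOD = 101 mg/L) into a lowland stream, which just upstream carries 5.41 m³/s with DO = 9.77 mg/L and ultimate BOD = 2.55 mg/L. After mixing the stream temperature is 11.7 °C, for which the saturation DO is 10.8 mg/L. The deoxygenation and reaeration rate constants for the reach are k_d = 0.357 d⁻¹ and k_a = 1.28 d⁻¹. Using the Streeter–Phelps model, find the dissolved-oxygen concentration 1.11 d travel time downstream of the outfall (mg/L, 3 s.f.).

DO ≈ 5.96 mg/L

Mixed DO = (5.41×9.77 + 1.62×2.94)/(5.41+1.62) = 57.62/7.030 = 8.196 mg/L.
Mixed L₀ = (5.41×2.55 + 1.62×101)/(7.030) = 177.4/7.030 = 25.24 mg/L.
Initial deficit D₀ = C_s − DO₀ = 10.8 − 8.196 = 2.604 mg/L.
D(1.11) = [0.357×25.24/(1.28−0.357)](e^(−0.357×1.11) − e^(−1.28×1.11)) + 2.604 e^(−1.28×1.11)
= 9.761 × (0.6728 − 0.2415) + 2.604 × 0.2415 = 4.839 mg/L.
DO = 10.8 − 4.839 = 5.961 mg/L.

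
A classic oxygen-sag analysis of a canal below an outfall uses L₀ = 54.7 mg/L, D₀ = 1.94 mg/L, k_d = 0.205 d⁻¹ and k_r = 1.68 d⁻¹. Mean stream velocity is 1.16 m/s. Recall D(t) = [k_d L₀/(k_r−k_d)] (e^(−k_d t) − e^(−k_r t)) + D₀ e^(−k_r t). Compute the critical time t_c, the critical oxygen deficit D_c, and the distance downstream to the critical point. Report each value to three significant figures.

t_c ≈ 1.23 d; D_c ≈ 5.19 mg/L; x_c ≈ 123 km

With k_r/k_d = 8.195 and 1 − D₀(k_r−k_d)/(k_d L₀) = 0.7448,
t_c = ln(8.195 × 0.7448) / (1.68 − 0.205) = ln(6.104) / 1.475 = 1.809/1.475 = 1.226 d.
L(t_c) = L₀ e^(−k_d t_c) = 54.7 × 0.7777 = 42.54 mg/L, and at the critical point k_r D_c = k_d L, so D_c = (0.205/1.68) × 42.54 = 5.191 mg/L.
x_c = v t_c = 1.16 m/s × 1.226 d × 86400 s/d = 122900 m ≈ 123 km.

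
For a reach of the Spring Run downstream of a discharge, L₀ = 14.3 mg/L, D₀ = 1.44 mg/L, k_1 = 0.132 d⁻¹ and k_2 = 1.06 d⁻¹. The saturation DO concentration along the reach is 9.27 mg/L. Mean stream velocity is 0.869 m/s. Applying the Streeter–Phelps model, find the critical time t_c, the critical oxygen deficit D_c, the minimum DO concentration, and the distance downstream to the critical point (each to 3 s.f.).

At the critical point dD/dt = 0, so k_1 L₀ e^(−k_1 t) = k_2 D. Substituting D(t) from the Streeter–Phelps equation and solving for t gives
t_c = ln[(k_2/k_1)(1 − D₀(k_2−k_1)/(k_1 L₀))] / (k_2−k_1).
Here k_2−k_1 = 0.9280 d⁻¹ and 1 − D₀(k_2−k_1)/(k_1 L₀) = 1 − 1.44×0.9280/(0.132×14.3) = 0.2921, so
t_c = ln(8.030 × 0.2921) / 0.9280 = 0.8524 / 0.9280 = 0.9185 d.
D_c = (k_1/k_2) L₀ e^(−k_1 t_c) = (0.132/1.06) × 14.3 × e^(−0.132×0.9185) = 0.1245 × 14.3 × 0.8858 = 1.577 mg/L.
Minimum DO = C_s − D_c = 9.27 − 1.577 = 7.693 mg/L.
x_c = v t_c = 0.869 m/s × 0.9185 d × 86400 s/d = 68970 m ≈ 69.0 km.

t_c ≈ 0.919 d; D_c ≈ 1.58 mg/L; min DO ≈ 7.69 mg/L; x_c ≈ 69.0 km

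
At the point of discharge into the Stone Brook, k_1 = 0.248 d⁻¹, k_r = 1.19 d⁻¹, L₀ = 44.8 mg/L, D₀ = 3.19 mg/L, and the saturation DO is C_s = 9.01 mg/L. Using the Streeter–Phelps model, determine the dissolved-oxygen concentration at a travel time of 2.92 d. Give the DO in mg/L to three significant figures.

DO ≈ 3.56 mg/L

k_1 L₀/(k_r−k_1) = 0.248×44.8/(1.19−0.248) = 11.11/0.9420 = 11.79 mg/L.
e^(−k_1 t) = e^(−0.248×2.920) = 0.4847; e^(−k_r t) = e^(−1.19×2.920) = 0.03097.
D = 11.79 × (0.4847 − 0.03097) + 3.19 × 0.03097 = 5.352 + 0.09879 = 5.451 mg/L.
DO = C_s − D = 9.01 − 5.451 = 3.559 mg/L.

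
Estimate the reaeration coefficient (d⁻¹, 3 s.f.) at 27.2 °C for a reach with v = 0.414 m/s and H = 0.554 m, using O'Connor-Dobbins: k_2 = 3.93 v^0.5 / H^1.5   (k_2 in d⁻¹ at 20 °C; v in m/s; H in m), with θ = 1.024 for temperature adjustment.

k_2(20) = 3.93 × 0.414^0.5 / 0.554^1.5 = 3.93 × 0.6434 / 0.4123 = 6.132 d⁻¹.
k_2(27.2) = 6.132 × 1.024^(27.2−20) = 6.132 × 1.186 = 7.274 d⁻¹.

k_2 ≈ 7.27 d⁻¹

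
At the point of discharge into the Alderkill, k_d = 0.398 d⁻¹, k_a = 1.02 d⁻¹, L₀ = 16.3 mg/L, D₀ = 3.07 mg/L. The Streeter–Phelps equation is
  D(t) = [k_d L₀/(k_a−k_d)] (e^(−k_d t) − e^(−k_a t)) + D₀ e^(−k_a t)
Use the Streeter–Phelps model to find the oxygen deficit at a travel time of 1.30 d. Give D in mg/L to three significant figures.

D ≈ 4.26 mg/L

k_d L₀/(k_a−k_d) = 0.398×16.3/(1.02−0.398) = 6.487/0.6220 = 10.43 mg/L.
e^(−k_d t) = e^(−0.398×1.300) = 0.5961; e^(−k_a t) = e^(−1.02×1.300) = 0.2655.
D = 10.43 × (0.5961 − 0.2655) + 3.07 × 0.2655 = 3.447 + 0.8152 = 4.263 mg/L.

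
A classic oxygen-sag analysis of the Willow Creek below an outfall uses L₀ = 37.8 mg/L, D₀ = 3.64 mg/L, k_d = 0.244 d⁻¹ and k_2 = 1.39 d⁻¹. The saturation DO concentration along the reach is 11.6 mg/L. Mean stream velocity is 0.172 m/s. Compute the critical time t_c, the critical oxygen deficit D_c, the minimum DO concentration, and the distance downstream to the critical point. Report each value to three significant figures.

t_c ≈ 0.993 d; D_c ≈ 5.21 mg/L; min DO ≈ 6.39 mg/L; x_c ≈ 14.8 km

t_c = [1/(k_2−k_d)] ln[(k_2/k_d)(1 − D₀(k_2−k_d)/(k_d L₀))]
= [1/(1.39−0.244)] ln[(1.39/0.244)(1 − 3.64×1.146/(0.244×37.8))]
= (1/1.146) ln[5.697 × 0.5477] = 0.8726 × ln(3.120) = 0.8726 × 1.138 = 0.9929 d.
L(t_c) = L₀ e^(−k_d t_c) = 37.8 × 0.7848 = 29.67 mg/L, and at the critical point k_2 D_c = k_d L, so D_c = (0.244/1.39) × 29.67 = 5.208 mg/L.
Minimum DO = C_s − D_c = 11.6 − 5.208 = 6.392 mg/L.
x_c = v t_c = 0.172 m/s × 0.9929 d × 86400 s/d = 14760 m ≈ 14.8 km.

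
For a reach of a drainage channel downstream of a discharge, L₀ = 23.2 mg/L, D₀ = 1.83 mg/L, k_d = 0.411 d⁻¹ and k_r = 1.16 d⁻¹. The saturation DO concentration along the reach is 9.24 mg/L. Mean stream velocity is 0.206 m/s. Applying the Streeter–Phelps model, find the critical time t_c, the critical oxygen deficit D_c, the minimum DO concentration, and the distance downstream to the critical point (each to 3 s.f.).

t_c ≈ 1.18 d; D_c ≈ 5.07 mg/L; min DO ≈ 4.17 mg/L; x_c ≈ 21.0 km

At the critical point dD/dt = 0, so k_d L₀ e^(−k_d t) = k_r D. Substituting D(t) from the Streeter–Phelps equation and solving for t gives
t_c = ln[(k_r/k_d)(1 − D₀(k_r−k_d)/(k_d L₀))] / (k_r−k_d).
Here k_r−k_d = 0.7490 d⁻¹ and 1 − D₀(k_r−k_d)/(k_d L₀) = 1 − 1.83×0.7490/(0.411×23.2) = 0.8563, so
t_c = ln(2.822 × 0.8563) / 0.7490 = 0.8824 / 0.7490 = 1.178 d.
D_c = (k_d/k_r) L₀ e^(−k_d t_c) = (0.411/1.16) × 23.2 × e^(−0.411×1.178) = 0.3543 × 23.2 × 0.6162 = 5.065 mg/L.
Minimum DO = C_s − D_c = 9.24 − 5.065 = 4.175 mg/L.
x_c = v t_c = 0.206 m/s × 1.178 d × 86400 s/d = 20970 m ≈ 21.0 km.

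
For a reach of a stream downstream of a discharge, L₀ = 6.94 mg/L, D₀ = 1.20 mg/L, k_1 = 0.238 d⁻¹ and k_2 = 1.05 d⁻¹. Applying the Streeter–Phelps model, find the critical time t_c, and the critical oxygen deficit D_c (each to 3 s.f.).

t_c ≈ 0.730 d; D_c ≈ 1.32 mg/L

At the critical point dD/dt = 0, so k_1 L₀ e^(−k_1 t) = k_2 D. Substituting D(t) from the Streeter–Phelps equation and solving for t gives
t_c = ln[(k_2/k_1)(1 − D₀(k_2−k_1)/(k_1 L₀))] / (k_2−k_1).
Here k_2−k_1 = 0.8120 d⁻¹ and 1 − D₀(k_2−k_1)/(k_1 L₀) = 1 − 1.20×0.8120/(0.238×6.94) = 0.4101, so
t_c = ln(4.412 × 0.4101) / 0.8120 = 0.5928 / 0.8120 = 0.7301 d.
L(t_c) = L₀ e^(−k_1 t_c) = 6.94 × 0.8405 = 5.833 mg/L, and at the critical point k_2 D_c = k_1 L, so D_c = (0.238/1.05) × 5.833 = 1.322 mg/L.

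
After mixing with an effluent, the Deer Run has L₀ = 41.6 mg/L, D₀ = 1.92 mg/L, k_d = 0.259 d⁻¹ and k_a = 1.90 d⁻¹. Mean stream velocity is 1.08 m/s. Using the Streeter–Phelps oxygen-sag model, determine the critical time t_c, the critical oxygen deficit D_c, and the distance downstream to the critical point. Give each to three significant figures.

At the critical point dD/dt = 0, so k_d L₀ e^(−k_d t) = k_a D. Substituting D(t) from the Streeter–Phelps equation and solving for t gives
t_c = ln[(k_a/k_d)(1 − D₀(k_a−k_d)/(k_d L₀))] / (k_a−k_d).
Here k_a−k_d = 1.641 d⁻¹ and 1 − D₀(k_a−k_d)/(k_d L₀) = 1 − 1.92×1.641/(0.259×41.6) = 0.7076, so
t_c = ln(7.336 × 0.7076) / 1.641 = 1.647 / 1.641 = 1.004 d.
L(t_c) = L₀ e^(−k_d t_c) = 41.6 × 0.7711 = 32.08 mg/L, and at the critical point k_a D_c = k_d L, so D_c = (0.259/1.90) × 32.08 = 4.373 mg/L.
x_c = v t_c = 1.08 m/s × 1.004 d × 86400 s/d = 93650 m ≈ 93.6 km.

t_c ≈ 1.00 d; D_c ≈ 4.37 mg/L; x_c ≈ 93.6 km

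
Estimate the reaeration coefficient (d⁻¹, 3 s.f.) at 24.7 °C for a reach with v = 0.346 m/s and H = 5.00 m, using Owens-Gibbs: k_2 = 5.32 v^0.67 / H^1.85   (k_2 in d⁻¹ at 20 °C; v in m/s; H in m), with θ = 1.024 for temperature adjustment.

k_2 ≈ 0.149 d⁻¹

k_2(20) = 5.32 × 0.346^0.67 / 5.00^1.85 = 5.32 × 0.4911 / 19.64 = 0.1330 d⁻¹.
k_2(24.7) = 0.1330 × 1.024^(24.7−20) = 0.1330 × 1.118 = 0.1487 d⁻¹.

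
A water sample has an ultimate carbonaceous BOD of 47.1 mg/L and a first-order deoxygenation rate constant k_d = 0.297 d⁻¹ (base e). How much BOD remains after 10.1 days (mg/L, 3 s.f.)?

L_t = L₀ e^(−k_d t) = 47.1 × e^(−0.297×10.1) = 47.1 × 0.04980 = 2.346 mg/L.

L ≈ 2.35 mg/L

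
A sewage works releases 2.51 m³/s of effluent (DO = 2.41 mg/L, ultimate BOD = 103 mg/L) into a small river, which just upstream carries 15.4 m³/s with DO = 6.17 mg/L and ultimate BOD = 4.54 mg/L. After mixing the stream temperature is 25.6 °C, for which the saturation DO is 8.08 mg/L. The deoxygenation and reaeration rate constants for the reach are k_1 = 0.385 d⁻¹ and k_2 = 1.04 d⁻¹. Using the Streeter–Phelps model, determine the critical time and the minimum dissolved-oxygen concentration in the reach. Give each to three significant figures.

t_c ≈ 1.13 d; minimum DO ≈ 3.68 mg/L

Mixed DO = (15.4×6.17 + 2.51×2.41)/(15.4+2.51) = 101.1/17.91 = 5.643 mg/L.
Mixed L₀ = (15.4×4.54 + 2.51×103)/(17.91) = 328.4/17.91 = 18.34 mg/L.
Initial deficit D₀ = C_s − DO₀ = 8.08 − 5.643 = 2.437 mg/L.
t_c = (1/0.6550) ln[(1.04/0.385)(1 − 2.437×0.6550/(0.385×18.34))] = 1.527 × ln(2.091) = 1.126 d.
D_c = (0.385/1.04) × 18.34 × e^(−0.385×1.126) = 0.3702 × 18.34 × 0.6483 = 4.401 mg/L.
Minimum DO = 8.08 − 4.401 = 3.679 mg/L.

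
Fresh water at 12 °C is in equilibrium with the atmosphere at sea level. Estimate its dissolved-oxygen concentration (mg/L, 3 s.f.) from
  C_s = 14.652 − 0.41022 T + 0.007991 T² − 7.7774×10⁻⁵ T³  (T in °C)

C_s = 14.652 − 0.41022×12 + 0.007991×12² − 7.7774×10⁻⁵×12³ = 10.75 mg/L.

C_s ≈ 10.7 mg/L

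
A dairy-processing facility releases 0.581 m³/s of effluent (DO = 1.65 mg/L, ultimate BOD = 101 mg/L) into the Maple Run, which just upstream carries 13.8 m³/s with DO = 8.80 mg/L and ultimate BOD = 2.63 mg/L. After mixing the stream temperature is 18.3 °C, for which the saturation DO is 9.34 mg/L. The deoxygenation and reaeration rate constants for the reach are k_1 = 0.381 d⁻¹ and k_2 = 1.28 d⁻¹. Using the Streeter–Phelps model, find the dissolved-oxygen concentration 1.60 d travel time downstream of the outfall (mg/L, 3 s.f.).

Mixed DO = (13.8×8.80 + 0.581×1.65)/(13.8+0.581) = 122.4/14.38 = 8.511 mg/L.
Mixed L₀ = (13.8×2.63 + 0.581×101)/(14.38) = 94.97/14.38 = 6.604 mg/L.
Initial deficit D₀ = C_s − DO₀ = 9.34 − 8.511 = 0.8289 mg/L.
D(1.60) = [0.381×6.604/(1.28−0.381)](e^(−0.381×1.60) − e^(−1.28×1.60)) + 0.8289 e^(−1.28×1.60)
= 2.799 × (0.5436 − 0.1290) + 0.8289 × 0.1290 = 1.267 mg/L.
DO = 9.34 − 1.267 = 8.073 mg/L.

DO ≈ 8.07 mg/L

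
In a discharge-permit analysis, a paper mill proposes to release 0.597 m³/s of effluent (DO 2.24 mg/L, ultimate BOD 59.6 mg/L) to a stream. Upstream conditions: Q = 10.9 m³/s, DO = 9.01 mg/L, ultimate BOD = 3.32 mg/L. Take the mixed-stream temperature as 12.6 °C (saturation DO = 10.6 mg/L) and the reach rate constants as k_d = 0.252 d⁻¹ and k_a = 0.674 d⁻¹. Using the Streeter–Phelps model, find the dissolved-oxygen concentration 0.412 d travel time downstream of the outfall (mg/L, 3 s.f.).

Mixed DO = (10.9×9.01 + 0.597×2.24)/(10.9+0.597) = 99.55/11.50 = 8.658 mg/L.
Mixed L₀ = (10.9×3.32 + 0.597×59.6)/(11.50) = 71.77/11.50 = 6.242 mg/L.
Initial deficit D₀ = C_s − DO₀ = 10.6 − 8.658 = 1.942 mg/L.
D(0.412) = [0.252×6.242/(0.674−0.252)](e^(−0.252×0.412) − e^(−0.674×0.412)) + 1.942 e^(−0.674×0.412)
= 3.728 × (0.9014 − 0.7575) + 1.942 × 0.7575 = 2.007 mg/L.
DO = 10.6 − 2.007 = 8.593 mg/L.

DO ≈ 8.59 mg/L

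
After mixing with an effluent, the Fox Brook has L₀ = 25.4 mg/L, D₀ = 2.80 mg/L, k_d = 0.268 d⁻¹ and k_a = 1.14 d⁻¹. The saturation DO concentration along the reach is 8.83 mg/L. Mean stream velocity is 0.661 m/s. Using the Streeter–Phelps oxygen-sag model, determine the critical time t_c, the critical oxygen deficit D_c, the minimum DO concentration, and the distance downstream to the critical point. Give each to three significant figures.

With k_a/k_d = 4.254 and 1 − D₀(k_a−k_d)/(k_d L₀) = 0.6413,
t_c = ln(4.254 × 0.6413) / (1.14 − 0.268) = ln(2.728) / 0.8720 = 1.004/0.8720 = 1.151 d.
L(t_c) = L₀ e^(−k_d t_c) = 25.4 × 0.7346 = 18.66 mg/L, and at the critical point k_a D_c = k_d L, so D_c = (0.268/1.14) × 18.66 = 4.386 mg/L.
Minimum DO = C_s − D_c = 8.83 − 4.386 = 4.444 mg/L.
x_c = v t_c = 0.661 m/s × 1.151 d × 86400 s/d = 65730 m ≈ 65.7 km.

t_c ≈ 1.15 d; D_c ≈ 4.39 mg/L; min DO ≈ 4.44 mg/L; x_c ≈ 65.7 km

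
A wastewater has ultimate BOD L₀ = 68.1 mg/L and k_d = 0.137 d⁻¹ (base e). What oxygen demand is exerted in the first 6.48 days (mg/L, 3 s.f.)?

y ≈ 40.1 mg/L

y_t = L₀(1 − e^(−k_d t)) = 68.1 × (1 − e^(−0.137×6.48))
= 68.1 × (1 − 0.4116) = 68.1 × 0.5884 = 40.07 mg/L.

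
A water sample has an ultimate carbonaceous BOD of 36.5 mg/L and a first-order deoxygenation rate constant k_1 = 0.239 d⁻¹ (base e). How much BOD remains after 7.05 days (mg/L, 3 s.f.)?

L_t = L₀ e^(−k_1 t) = 36.5 × e^(−0.239×7.05) = 36.5 × 0.1855 = 6.769 mg/L.

L ≈ 6.77 mg/L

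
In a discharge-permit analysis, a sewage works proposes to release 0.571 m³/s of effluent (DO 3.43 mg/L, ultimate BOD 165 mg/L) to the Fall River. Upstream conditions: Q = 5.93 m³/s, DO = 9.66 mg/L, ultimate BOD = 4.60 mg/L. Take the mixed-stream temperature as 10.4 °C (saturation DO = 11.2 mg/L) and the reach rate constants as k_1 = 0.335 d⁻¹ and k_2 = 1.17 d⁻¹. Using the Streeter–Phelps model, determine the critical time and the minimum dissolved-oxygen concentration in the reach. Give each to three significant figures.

Mixed DO = (5.93×9.66 + 0.571×3.43)/(5.93+0.571) = 59.24/6.501 = 9.113 mg/L.
Mixed L₀ = (5.93×4.60 + 0.571×165)/(6.501) = 121.5/6.501 = 18.69 mg/L.
Initial deficit D₀ = C_s − DO₀ = 11.2 − 9.113 = 2.087 mg/L.
t_c = (1/0.8350) ln[(1.17/0.335)(1 − 2.087×0.8350/(0.335×18.69))] = 1.198 × ln(2.520) = 1.107 d.
D_c = (0.335/1.17) × 18.69 × e^(−0.335×1.107) = 0.2863 × 18.69 × 0.6901 = 3.693 mg/L.
Minimum DO = 11.2 − 3.693 = 7.507 mg/L.

t_c ≈ 1.11 d; minimum DO ≈ 7.51 mg/L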